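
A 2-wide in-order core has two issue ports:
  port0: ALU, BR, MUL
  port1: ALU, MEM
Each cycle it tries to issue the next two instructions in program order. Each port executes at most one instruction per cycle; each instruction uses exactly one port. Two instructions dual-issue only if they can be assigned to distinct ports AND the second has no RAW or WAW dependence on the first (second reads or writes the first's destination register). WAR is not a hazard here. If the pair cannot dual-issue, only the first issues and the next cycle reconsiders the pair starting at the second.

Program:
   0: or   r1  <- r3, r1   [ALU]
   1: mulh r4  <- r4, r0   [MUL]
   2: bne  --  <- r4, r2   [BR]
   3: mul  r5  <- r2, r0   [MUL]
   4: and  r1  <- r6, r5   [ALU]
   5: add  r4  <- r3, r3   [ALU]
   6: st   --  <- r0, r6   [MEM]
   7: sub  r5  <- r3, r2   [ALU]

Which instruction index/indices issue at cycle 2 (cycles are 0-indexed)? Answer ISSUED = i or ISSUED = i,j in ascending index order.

ISSUED = 3

  cy0 -> i0/i1 (or.ALU+mulh.MUL) pair
  cy1 -> i2 (bne.BR) no-port BR/MUL
  cy2 -> i3 (mul.MUL) RAW r5
  cy3 -> i4/i5 (and.ALU+add.ALU) pair
  cy4 -> i6/i7 (st.MEM+sub.ALU) pair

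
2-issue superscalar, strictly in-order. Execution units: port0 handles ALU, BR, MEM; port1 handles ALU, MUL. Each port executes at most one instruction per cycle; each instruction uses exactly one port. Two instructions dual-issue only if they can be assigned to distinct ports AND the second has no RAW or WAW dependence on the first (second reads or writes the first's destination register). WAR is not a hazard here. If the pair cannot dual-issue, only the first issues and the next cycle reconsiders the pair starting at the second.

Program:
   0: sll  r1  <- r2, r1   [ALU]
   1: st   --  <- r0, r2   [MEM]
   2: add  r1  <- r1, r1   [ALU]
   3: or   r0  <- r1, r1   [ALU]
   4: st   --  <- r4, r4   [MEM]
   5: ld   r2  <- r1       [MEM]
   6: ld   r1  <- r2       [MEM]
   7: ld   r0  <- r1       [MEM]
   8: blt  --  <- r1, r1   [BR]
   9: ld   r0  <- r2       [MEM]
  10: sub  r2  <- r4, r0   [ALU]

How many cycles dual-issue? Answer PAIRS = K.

#0 head=0: sll.ALU st.MEM i0+i1 dual
#1 head=2: add.ALU i2 RAW r1
#2 head=3: or.ALU st.MEM i3+i4 dual
#3 head=5: ld.MEM i5 no-port MEM/MEM
#4 head=6: ld.MEM i6 no-port MEM/MEM
#5 head=7: ld.MEM i7 no-port MEM/BR
#6 head=8: blt.BR i8 no-port BR/MEM
#7 head=9: ld.MEM i9 RAW r0
#8 head=10: sub.ALU i10 tail

PAIRS = 2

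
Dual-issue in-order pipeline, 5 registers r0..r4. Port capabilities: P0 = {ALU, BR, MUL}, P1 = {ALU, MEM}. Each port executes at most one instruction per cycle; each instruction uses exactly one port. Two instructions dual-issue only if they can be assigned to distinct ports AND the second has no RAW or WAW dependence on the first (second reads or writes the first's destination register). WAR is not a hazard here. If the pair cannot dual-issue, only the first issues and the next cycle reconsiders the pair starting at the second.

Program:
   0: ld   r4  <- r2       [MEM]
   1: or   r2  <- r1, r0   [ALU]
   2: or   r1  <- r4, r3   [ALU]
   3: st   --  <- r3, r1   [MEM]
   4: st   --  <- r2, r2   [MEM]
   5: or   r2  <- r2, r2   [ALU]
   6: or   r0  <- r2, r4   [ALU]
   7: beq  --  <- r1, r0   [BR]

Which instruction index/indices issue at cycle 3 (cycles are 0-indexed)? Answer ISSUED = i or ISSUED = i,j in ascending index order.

ISSUED = 4,5

[0] i0/i1  ld+or  -- dual
[1] i2  or  -- RAW r1
[2] i3  st  -- no-port MEM/MEM
[3] i4/i5  st+or  -- dual
[4] i6  or  -- RAW r0
[5] i7  beq  -- tail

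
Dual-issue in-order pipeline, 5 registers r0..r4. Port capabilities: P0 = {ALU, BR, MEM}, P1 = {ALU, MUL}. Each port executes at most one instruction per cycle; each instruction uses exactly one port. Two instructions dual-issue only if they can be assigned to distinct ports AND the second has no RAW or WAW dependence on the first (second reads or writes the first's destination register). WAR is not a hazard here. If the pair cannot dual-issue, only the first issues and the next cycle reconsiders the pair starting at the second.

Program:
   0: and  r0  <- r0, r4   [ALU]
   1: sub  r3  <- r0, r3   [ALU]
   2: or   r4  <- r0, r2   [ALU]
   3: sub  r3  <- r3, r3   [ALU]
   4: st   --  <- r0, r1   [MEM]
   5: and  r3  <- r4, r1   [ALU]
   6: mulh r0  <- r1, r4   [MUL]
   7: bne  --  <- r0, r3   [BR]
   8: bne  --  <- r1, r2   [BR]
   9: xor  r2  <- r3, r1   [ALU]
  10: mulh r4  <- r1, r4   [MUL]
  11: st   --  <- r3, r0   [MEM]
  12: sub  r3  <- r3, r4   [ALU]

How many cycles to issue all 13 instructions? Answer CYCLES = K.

  cy0 -> i0 (and) RAW r0
  cy1 -> i1+i2 (sub;or) dual
  cy2 -> i3+i4 (sub;st) dual
  cy3 -> i5+i6 (and;mulh) dual
  cy4 -> i7 (bne) no-port BR/BR
  cy5 -> i8+i9 (bne;xor) dual
  cy6 -> i10+i11 (mulh;st) dual
  cy7 -> i12 (sub) tail

CYCLES = 8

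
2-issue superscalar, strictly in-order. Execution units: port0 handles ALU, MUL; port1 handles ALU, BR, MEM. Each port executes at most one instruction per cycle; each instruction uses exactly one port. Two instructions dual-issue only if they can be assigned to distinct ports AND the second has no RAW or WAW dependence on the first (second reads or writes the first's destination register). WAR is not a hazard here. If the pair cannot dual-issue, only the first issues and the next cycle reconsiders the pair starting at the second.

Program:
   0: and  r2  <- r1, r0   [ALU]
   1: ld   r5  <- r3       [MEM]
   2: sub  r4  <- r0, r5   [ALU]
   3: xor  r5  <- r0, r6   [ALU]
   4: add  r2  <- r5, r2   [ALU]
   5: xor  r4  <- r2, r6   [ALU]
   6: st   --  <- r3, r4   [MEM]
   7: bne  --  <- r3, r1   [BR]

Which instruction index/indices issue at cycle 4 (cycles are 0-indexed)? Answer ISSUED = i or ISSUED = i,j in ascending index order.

t=0 i0,i1:and;ld ; pair
t=1 i2,i3:sub;xor ; pair
t=2 i4:add ; RAW r2
t=3 i5:xor ; RAW r4
t=4 i6:st ; no-port MEM/BR
t=5 i7:bne ; tail

ISSUED = 6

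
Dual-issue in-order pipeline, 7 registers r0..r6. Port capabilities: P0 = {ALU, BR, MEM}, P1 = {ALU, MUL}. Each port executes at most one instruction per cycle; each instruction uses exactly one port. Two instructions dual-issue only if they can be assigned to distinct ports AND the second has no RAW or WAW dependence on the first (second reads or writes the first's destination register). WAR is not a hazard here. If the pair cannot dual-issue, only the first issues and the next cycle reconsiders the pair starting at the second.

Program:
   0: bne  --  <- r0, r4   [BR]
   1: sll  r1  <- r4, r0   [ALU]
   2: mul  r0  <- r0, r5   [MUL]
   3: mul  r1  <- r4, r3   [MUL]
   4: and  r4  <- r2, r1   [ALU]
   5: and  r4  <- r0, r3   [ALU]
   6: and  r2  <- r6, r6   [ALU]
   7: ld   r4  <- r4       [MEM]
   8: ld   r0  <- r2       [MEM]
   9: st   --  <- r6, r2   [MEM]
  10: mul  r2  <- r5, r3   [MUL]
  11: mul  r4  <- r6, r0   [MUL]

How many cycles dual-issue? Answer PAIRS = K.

PAIRS = 3

[0] i0/i1  bne+sll  -- pair
[1] i2  mul  -- no-port MUL/MUL
[2] i3  mul  -- RAW r1
[3] i4  and  -- WAW r4
[4] i5/i6  and+and  -- pair
[5] i7  ld  -- no-port MEM/MEM
[6] i8  ld  -- no-port MEM/MEM
[7] i9/i10  st+mul  -- pair
[8] i11  mul  -- tail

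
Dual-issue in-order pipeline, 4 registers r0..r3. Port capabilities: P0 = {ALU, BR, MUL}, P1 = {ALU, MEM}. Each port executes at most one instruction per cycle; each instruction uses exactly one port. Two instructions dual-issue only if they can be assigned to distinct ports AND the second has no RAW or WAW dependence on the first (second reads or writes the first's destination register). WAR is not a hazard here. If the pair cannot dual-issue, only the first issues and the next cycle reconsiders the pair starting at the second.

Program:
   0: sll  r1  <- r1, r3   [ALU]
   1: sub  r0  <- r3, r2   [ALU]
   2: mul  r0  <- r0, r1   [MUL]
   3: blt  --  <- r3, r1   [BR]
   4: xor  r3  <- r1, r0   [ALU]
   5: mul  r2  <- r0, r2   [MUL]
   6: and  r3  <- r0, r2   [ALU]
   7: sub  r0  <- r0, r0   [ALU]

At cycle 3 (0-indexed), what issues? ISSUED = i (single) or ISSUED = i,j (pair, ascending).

ISSUED = 5

#0 head=0: sll/sub i0/i1 dual
#1 head=2: mul i2 no-port MUL/BR
#2 head=3: blt/xor i3/i4 dual
#3 head=5: mul i5 RAW r2
#4 head=6: and/sub i6/i7 dual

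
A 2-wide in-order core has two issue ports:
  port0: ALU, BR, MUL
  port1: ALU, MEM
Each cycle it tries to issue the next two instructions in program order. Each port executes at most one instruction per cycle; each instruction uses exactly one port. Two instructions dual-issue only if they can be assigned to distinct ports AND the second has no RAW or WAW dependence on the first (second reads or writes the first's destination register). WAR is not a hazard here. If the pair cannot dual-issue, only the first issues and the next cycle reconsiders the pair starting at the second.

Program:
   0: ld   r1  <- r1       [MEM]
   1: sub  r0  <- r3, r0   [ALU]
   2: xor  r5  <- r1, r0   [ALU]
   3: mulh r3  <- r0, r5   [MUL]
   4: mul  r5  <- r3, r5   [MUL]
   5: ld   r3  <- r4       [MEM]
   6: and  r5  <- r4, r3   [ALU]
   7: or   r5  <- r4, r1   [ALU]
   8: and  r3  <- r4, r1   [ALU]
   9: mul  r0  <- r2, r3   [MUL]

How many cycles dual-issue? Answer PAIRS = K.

#0 head=0: ld.MEM+sub.ALU i0,i1 dual
#1 head=2: xor.ALU i2 RAW r5
#2 head=3: mulh.MUL i3 no-port MUL/MUL
#3 head=4: mul.MUL+ld.MEM i4,i5 dual
#4 head=6: and.ALU i6 WAW r5
#5 head=7: or.ALU+and.ALU i7,i8 dual
#6 head=9: mul.MUL i9 tail

PAIRS = 3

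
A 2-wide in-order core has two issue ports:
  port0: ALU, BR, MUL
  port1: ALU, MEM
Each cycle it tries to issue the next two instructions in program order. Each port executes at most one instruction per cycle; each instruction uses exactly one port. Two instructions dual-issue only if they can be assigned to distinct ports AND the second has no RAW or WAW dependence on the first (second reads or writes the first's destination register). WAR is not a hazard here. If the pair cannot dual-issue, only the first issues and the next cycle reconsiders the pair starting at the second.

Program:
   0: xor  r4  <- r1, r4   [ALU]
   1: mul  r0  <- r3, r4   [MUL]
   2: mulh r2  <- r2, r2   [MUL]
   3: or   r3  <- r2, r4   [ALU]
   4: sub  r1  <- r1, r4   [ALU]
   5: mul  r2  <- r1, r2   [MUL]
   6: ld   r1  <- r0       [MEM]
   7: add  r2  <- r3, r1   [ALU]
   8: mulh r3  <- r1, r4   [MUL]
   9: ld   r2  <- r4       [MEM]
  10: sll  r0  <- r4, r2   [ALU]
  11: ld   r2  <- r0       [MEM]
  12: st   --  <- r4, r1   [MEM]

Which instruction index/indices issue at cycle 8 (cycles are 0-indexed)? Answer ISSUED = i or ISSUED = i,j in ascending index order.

  cy0 -> i0 (xor) RAW r4
  cy1 -> i1 (mul) no-port MUL/MUL
  cy2 -> i2 (mulh) RAW r2
  cy3 -> i3+i4 (or/sub) 2-wide
  cy4 -> i5+i6 (mul/ld) 2-wide
  cy5 -> i7+i8 (add/mulh) 2-wide
  cy6 -> i9 (ld) RAW r2
  cy7 -> i10 (sll) RAW r0
  cy8 -> i11 (ld) no-port MEM/MEM
  cy9 -> i12 (st) tail

ISSUED = 11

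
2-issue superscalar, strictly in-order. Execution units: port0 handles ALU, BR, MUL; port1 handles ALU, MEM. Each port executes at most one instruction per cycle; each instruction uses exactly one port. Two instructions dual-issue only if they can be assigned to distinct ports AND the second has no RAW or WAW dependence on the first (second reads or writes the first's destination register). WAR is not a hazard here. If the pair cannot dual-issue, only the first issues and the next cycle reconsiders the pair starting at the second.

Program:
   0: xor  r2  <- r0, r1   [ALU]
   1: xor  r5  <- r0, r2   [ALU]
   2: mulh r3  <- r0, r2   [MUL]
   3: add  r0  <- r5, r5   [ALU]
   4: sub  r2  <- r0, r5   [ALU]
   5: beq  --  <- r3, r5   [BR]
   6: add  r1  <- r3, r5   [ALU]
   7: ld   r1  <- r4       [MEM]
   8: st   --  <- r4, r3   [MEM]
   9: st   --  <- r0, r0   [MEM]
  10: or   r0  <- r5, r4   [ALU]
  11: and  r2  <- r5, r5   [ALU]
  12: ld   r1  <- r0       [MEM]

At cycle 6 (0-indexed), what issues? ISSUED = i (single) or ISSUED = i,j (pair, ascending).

ISSUED = 8

#0 head=0: xor i0 RAW r2
#1 head=1: xor/mulh i1+i2 2-wide
#2 head=3: add i3 RAW r0
#3 head=4: sub/beq i4+i5 2-wide
#4 head=6: add i6 WAW r1
#5 head=7: ld i7 no-port MEM/MEM
#6 head=8: st i8 no-port MEM/MEM
#7 head=9: st/or i9+i10 2-wide
#8 head=11: and/ld i11+i12 2-wide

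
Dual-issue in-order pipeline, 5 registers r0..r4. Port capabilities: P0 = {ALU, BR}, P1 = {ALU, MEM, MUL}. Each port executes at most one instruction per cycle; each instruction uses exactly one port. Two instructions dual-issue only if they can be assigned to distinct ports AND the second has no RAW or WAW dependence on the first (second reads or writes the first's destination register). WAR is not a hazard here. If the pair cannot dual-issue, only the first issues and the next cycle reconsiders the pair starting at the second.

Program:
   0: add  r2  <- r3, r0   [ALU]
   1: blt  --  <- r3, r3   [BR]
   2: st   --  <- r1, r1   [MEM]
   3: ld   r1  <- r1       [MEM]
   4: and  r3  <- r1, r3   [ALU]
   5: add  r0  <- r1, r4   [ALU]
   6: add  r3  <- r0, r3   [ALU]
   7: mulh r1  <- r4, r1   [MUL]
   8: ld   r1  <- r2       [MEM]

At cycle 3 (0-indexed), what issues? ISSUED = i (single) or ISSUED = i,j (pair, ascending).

#0 head=0: add.ALU+blt.BR i0/i1 dual
#1 head=2: st.MEM i2 no-port MEM/MEM
#2 head=3: ld.MEM i3 RAW r1
#3 head=4: and.ALU+add.ALU i4/i5 dual
#4 head=6: add.ALU+mulh.MUL i6/i7 dual
#5 head=8: ld.MEM i8 tail

ISSUED = 4,5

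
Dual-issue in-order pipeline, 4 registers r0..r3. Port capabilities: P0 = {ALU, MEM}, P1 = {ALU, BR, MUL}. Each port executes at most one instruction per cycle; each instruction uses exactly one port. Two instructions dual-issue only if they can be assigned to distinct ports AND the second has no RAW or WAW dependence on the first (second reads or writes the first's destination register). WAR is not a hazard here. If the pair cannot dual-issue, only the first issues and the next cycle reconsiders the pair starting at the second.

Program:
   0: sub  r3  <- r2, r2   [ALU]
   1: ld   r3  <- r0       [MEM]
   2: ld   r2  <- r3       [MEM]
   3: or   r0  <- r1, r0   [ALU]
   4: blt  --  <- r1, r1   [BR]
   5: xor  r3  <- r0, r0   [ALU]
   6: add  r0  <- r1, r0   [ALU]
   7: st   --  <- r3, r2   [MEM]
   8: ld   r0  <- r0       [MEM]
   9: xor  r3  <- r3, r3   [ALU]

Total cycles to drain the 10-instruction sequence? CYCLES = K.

CYCLES = 6

#0 head=0: sub i0 WAW r3
#1 head=1: ld i1 no-port MEM/MEM
#2 head=2: ld+or i2/i3 dual
#3 head=4: blt+xor i4/i5 dual
#4 head=6: add+st i6/i7 dual
#5 head=8: ld+xor i8/i9 dual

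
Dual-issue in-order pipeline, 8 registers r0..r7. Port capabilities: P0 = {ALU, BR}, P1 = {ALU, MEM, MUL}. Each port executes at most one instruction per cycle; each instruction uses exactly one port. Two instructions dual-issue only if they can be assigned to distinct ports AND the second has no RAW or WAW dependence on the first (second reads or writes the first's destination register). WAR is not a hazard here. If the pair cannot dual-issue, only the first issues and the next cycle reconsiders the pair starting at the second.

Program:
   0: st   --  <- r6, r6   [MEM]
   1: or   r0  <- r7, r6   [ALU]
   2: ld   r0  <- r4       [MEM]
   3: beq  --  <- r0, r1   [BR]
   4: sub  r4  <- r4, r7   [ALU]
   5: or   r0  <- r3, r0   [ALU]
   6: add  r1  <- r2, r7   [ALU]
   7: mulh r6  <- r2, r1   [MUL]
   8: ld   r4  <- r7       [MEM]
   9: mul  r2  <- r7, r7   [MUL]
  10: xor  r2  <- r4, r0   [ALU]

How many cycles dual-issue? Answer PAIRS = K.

PAIRS = 3

0. st.MEM;or.ALU @i0+i1  | dual
1. ld.MEM @i2  | RAW r0
2. beq.BR;sub.ALU @i3+i4  | dual
3. or.ALU;add.ALU @i5+i6  | dual
4. mulh.MUL @i7  | no-port MUL/MEM
5. ld.MEM @i8  | no-port MEM/MUL
6. mul.MUL @i9  | WAW r2
7. xor.ALU @i10  | tail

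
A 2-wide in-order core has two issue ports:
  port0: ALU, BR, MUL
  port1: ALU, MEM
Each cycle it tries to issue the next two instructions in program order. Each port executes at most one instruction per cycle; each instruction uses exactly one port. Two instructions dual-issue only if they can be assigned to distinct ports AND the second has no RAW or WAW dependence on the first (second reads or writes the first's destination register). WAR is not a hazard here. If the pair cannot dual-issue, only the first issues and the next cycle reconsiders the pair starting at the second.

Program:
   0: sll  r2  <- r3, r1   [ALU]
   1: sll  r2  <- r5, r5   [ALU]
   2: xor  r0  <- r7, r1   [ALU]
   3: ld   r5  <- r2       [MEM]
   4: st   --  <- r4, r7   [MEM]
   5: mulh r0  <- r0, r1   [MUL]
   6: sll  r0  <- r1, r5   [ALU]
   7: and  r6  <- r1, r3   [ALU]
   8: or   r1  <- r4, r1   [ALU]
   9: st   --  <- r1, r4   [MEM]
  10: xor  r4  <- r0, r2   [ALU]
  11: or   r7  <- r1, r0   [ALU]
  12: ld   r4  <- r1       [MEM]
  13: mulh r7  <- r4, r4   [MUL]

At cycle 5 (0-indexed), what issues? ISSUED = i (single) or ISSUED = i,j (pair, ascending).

ISSUED = 8

  cy0 -> i0 (sll.ALU) WAW r2
  cy1 -> i1&i2 (sll.ALU;xor.ALU) pair
  cy2 -> i3 (ld.MEM) no-port MEM/MEM
  cy3 -> i4&i5 (st.MEM;mulh.MUL) pair
  cy4 -> i6&i7 (sll.ALU;and.ALU) pair
  cy5 -> i8 (or.ALU) RAW r1
  cy6 -> i9&i10 (st.MEM;xor.ALU) pair
  cy7 -> i11&i12 (or.ALU;ld.MEM) pair
  cy8 -> i13 (mulh.MUL) tail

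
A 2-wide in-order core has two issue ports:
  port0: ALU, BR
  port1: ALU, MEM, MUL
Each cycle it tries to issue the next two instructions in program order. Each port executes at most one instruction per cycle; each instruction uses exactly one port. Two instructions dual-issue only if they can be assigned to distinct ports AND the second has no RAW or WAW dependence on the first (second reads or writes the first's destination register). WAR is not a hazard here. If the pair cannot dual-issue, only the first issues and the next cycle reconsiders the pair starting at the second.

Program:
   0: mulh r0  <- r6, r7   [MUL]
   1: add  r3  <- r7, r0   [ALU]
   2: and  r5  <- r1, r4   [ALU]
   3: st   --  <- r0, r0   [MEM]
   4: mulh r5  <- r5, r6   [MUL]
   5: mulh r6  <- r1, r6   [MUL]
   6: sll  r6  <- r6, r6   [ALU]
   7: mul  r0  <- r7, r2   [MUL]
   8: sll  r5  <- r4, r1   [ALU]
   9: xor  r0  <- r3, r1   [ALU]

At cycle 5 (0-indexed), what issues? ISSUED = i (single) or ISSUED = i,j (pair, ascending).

t=0 i0:mulh ; RAW r0
t=1 i1/i2:add+and ; pair
t=2 i3:st ; no-port MEM/MUL
t=3 i4:mulh ; no-port MUL/MUL
t=4 i5:mulh ; RAW+WAW r6
t=5 i6/i7:sll+mul ; pair
t=6 i8/i9:sll+xor ; pair

ISSUED = 6,7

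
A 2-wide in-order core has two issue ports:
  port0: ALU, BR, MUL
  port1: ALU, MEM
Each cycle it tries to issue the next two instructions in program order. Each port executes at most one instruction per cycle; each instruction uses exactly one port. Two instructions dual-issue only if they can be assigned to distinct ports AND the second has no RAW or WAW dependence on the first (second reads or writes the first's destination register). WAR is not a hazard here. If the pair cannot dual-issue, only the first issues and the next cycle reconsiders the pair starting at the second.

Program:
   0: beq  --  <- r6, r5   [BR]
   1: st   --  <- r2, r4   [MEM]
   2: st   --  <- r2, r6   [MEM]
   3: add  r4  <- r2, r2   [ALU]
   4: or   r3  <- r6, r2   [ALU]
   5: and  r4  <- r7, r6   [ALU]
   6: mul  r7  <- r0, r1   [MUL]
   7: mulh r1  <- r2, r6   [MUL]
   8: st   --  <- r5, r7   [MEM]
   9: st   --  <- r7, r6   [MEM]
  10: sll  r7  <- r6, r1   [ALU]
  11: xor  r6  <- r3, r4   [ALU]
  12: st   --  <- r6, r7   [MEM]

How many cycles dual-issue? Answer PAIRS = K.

PAIRS = 5

  cy0 -> i0&i1 (beq.BR/st.MEM) 2-wide
  cy1 -> i2&i3 (st.MEM/add.ALU) 2-wide
  cy2 -> i4&i5 (or.ALU/and.ALU) 2-wide
  cy3 -> i6 (mul.MUL) no-port MUL/MUL
  cy4 -> i7&i8 (mulh.MUL/st.MEM) 2-wide
  cy5 -> i9&i10 (st.MEM/sll.ALU) 2-wide
  cy6 -> i11 (xor.ALU) RAW r6
  cy7 -> i12 (st.MEM) tail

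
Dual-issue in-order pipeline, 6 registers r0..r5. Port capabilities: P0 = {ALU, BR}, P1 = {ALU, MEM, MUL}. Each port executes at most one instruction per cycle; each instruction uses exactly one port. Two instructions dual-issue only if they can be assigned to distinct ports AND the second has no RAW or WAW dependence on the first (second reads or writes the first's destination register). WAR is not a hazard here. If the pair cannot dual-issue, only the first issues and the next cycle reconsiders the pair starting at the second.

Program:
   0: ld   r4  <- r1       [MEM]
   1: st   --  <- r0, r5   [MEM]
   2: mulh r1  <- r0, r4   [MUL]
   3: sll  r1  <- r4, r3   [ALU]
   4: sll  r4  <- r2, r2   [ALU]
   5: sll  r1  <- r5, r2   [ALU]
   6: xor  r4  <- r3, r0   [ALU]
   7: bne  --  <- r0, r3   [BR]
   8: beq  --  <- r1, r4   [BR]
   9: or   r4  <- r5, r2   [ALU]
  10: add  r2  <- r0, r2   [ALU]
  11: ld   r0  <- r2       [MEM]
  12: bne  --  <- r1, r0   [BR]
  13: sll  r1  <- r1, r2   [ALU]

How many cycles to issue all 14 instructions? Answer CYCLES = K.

CYCLES = 10

t=0 i0:ld ; no-port MEM/MEM
t=1 i1:st ; no-port MEM/MUL
t=2 i2:mulh ; WAW r1
t=3 i3,i4:sll+sll ; 2-wide
t=4 i5,i6:sll+xor ; 2-wide
t=5 i7:bne ; no-port BR/BR
t=6 i8,i9:beq+or ; 2-wide
t=7 i10:add ; RAW r2
t=8 i11:ld ; RAW r0
t=9 i12,i13:bne+sll ; 2-wide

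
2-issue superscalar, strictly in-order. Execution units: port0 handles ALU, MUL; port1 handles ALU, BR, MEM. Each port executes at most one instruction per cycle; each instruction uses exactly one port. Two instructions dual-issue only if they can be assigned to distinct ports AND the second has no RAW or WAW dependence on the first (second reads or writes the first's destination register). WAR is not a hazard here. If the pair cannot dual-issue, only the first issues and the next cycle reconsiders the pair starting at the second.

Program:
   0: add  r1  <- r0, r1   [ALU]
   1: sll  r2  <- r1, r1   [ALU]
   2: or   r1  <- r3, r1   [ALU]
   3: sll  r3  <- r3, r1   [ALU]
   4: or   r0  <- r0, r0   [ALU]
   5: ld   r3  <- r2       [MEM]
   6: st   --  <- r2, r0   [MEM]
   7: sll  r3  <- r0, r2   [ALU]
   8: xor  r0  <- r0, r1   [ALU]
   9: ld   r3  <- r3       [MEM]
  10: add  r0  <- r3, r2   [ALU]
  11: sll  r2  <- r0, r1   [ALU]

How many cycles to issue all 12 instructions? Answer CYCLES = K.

CYCLES = 8

t=0 i0:add.ALU ; RAW r1
t=1 i1/i2:sll.ALU/or.ALU ; dual
t=2 i3/i4:sll.ALU/or.ALU ; dual
t=3 i5:ld.MEM ; no-port MEM/MEM
t=4 i6/i7:st.MEM/sll.ALU ; dual
t=5 i8/i9:xor.ALU/ld.MEM ; dual
t=6 i10:add.ALU ; RAW r0
t=7 i11:sll.ALU ; tail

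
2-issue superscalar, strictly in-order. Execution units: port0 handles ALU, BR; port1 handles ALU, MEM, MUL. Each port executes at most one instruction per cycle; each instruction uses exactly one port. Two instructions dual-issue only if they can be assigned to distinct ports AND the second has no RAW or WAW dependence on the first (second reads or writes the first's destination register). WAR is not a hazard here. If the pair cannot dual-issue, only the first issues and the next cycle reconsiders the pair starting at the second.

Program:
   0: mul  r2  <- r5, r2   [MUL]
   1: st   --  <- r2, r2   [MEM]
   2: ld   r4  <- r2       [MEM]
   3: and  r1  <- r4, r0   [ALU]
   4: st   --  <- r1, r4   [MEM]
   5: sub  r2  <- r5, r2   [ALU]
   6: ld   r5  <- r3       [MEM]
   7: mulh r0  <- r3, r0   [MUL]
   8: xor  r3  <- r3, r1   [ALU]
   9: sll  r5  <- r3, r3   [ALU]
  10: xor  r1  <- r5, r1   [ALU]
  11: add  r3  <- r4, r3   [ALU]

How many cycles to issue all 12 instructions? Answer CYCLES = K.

CYCLES = 9

t=0 i0:mul ; no-port MUL/MEM
t=1 i1:st ; no-port MEM/MEM
t=2 i2:ld ; RAW r4
t=3 i3:and ; RAW r1
t=4 i4&i5:st/sub ; dual
t=5 i6:ld ; no-port MEM/MUL
t=6 i7&i8:mulh/xor ; dual
t=7 i9:sll ; RAW r5
t=8 i10&i11:xor/add ; dual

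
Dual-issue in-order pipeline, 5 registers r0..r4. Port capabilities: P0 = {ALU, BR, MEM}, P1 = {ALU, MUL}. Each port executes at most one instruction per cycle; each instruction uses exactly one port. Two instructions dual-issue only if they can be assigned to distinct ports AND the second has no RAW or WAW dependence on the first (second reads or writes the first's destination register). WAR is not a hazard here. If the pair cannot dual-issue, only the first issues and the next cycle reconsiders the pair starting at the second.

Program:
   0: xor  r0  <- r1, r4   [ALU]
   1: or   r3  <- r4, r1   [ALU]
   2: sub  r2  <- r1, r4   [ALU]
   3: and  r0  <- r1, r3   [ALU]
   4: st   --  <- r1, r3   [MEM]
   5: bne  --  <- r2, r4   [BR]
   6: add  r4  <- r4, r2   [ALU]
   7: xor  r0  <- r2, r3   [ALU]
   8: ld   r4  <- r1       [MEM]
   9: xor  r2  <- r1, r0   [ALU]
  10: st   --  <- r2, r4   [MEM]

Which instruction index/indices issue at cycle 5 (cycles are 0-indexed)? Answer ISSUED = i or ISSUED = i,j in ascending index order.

ISSUED = 9

[0] i0&i1  xor.ALU or.ALU  -- 2-wide
[1] i2&i3  sub.ALU and.ALU  -- 2-wide
[2] i4  st.MEM  -- no-port MEM/BR
[3] i5&i6  bne.BR add.ALU  -- 2-wide
[4] i7&i8  xor.ALU ld.MEM  -- 2-wide
[5] i9  xor.ALU  -- RAW r2
[6] i10  st.MEM  -- tail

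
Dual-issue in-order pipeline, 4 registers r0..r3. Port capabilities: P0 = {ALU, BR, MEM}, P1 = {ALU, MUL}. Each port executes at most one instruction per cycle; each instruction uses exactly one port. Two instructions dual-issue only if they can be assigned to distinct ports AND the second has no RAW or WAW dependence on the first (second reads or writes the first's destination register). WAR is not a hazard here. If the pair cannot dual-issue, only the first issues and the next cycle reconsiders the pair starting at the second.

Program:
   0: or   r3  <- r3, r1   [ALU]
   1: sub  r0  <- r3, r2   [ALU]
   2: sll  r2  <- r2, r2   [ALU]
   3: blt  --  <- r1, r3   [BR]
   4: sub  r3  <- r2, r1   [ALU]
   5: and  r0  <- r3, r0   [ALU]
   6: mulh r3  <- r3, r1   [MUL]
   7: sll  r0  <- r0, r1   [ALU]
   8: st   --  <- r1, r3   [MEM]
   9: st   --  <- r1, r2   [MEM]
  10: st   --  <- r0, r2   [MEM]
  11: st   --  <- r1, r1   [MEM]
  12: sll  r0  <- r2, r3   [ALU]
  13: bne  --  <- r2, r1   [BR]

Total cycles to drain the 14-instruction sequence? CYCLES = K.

#0 head=0: or i0 RAW r3
#1 head=1: sub/sll i1+i2 pair
#2 head=3: blt/sub i3+i4 pair
#3 head=5: and/mulh i5+i6 pair
#4 head=7: sll/st i7+i8 pair
#5 head=9: st i9 no-port MEM/MEM
#6 head=10: st i10 no-port MEM/MEM
#7 head=11: st/sll i11+i12 pair
#8 head=13: bne i13 tail

CYCLES = 9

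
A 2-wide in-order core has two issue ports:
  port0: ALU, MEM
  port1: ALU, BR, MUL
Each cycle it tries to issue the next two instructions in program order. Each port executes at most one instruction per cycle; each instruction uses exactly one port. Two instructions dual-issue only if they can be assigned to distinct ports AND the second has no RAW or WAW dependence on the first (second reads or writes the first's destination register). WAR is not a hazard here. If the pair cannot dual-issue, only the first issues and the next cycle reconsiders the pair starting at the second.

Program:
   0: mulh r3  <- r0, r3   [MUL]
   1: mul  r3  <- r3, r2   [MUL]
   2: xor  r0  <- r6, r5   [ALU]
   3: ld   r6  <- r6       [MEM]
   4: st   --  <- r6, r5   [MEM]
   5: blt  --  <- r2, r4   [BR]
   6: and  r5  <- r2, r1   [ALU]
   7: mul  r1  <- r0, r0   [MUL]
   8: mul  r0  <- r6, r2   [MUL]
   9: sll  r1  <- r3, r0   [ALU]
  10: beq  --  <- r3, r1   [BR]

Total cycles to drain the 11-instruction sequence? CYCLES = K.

CYCLES = 8

  cy0 -> i0 (mulh.MUL) no-port MUL/MUL
  cy1 -> i1+i2 (mul.MUL xor.ALU) dual
  cy2 -> i3 (ld.MEM) no-port MEM/MEM
  cy3 -> i4+i5 (st.MEM blt.BR) dual
  cy4 -> i6+i7 (and.ALU mul.MUL) dual
  cy5 -> i8 (mul.MUL) RAW r0
  cy6 -> i9 (sll.ALU) RAW r1
  cy7 -> i10 (beq.BR) tail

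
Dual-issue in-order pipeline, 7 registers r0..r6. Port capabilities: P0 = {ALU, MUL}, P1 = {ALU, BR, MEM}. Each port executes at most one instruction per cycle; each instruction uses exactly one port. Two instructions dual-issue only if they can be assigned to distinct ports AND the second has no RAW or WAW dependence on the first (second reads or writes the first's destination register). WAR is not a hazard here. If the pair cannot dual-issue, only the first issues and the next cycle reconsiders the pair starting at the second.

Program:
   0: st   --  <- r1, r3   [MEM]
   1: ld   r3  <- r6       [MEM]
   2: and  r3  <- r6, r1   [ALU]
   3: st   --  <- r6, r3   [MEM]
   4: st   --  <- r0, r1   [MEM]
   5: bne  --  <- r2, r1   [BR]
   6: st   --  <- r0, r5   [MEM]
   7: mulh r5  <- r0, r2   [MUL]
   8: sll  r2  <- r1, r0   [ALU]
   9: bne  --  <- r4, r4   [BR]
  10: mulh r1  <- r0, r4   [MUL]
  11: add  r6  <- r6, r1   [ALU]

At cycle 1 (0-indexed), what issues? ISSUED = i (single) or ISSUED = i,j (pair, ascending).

0. st @i0  | no-port MEM/MEM
1. ld @i1  | WAW r3
2. and @i2  | RAW r3
3. st @i3  | no-port MEM/MEM
4. st @i4  | no-port MEM/BR
5. bne @i5  | no-port BR/MEM
6. st mulh @i6+i7  | dual
7. sll bne @i8+i9  | dual
8. mulh @i10  | RAW r1
9. add @i11  | tail

ISSUED = 1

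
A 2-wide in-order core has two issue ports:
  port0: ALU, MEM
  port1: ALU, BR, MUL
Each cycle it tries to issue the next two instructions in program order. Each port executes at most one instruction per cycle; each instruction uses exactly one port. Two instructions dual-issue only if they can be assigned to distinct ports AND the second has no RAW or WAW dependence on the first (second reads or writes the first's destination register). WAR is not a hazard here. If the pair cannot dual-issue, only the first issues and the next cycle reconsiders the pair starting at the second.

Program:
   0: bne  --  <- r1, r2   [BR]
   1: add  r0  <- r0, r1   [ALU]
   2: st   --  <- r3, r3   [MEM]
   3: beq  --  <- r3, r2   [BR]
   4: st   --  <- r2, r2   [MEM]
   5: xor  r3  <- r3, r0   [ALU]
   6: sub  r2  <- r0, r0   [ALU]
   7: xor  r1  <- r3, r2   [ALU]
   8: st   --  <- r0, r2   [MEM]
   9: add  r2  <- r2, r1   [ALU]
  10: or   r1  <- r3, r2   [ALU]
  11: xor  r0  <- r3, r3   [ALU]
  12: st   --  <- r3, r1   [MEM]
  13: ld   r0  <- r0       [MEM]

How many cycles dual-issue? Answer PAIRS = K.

#0 head=0: bne+add i0&i1 2-wide
#1 head=2: st+beq i2&i3 2-wide
#2 head=4: st+xor i4&i5 2-wide
#3 head=6: sub i6 RAW r2
#4 head=7: xor+st i7&i8 2-wide
#5 head=9: add i9 RAW r2
#6 head=10: or+xor i10&i11 2-wide
#7 head=12: st i12 no-port MEM/MEM
#8 head=13: ld i13 tail

PAIRS = 5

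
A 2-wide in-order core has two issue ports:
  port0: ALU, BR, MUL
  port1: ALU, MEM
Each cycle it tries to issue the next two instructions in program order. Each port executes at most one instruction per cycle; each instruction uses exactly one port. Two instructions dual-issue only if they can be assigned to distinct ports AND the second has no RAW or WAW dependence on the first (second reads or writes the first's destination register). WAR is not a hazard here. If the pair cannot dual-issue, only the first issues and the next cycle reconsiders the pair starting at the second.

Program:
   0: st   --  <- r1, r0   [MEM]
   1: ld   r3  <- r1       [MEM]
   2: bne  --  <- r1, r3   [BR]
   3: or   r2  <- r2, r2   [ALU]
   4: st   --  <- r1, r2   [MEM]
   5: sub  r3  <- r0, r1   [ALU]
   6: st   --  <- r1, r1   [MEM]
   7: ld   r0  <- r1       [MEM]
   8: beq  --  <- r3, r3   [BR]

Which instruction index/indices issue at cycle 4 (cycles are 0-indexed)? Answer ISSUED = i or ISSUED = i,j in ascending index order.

ISSUED = 6

[0] i0  st  -- no-port MEM/MEM
[1] i1  ld  -- RAW r3
[2] i2/i3  bne/or  -- pair
[3] i4/i5  st/sub  -- pair
[4] i6  st  -- no-port MEM/MEM
[5] i7/i8  ld/beq  -- pair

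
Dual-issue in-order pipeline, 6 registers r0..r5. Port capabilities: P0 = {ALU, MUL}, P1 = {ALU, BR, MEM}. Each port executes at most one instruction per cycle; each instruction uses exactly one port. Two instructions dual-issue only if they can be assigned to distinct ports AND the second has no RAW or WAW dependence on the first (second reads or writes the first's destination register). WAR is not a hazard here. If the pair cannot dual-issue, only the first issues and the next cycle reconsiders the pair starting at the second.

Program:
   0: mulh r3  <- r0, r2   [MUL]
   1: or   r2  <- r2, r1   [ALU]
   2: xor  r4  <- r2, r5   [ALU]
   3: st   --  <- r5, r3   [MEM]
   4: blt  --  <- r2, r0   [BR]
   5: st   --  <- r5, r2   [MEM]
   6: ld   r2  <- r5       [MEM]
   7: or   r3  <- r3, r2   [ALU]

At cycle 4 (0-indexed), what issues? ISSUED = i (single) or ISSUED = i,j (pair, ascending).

ISSUED = 6

t=0 i0/i1:mulh.MUL/or.ALU ; pair
t=1 i2/i3:xor.ALU/st.MEM ; pair
t=2 i4:blt.BR ; no-port BR/MEM
t=3 i5:st.MEM ; no-port MEM/MEM
t=4 i6:ld.MEM ; RAW r2
t=5 i7:or.ALU ; tail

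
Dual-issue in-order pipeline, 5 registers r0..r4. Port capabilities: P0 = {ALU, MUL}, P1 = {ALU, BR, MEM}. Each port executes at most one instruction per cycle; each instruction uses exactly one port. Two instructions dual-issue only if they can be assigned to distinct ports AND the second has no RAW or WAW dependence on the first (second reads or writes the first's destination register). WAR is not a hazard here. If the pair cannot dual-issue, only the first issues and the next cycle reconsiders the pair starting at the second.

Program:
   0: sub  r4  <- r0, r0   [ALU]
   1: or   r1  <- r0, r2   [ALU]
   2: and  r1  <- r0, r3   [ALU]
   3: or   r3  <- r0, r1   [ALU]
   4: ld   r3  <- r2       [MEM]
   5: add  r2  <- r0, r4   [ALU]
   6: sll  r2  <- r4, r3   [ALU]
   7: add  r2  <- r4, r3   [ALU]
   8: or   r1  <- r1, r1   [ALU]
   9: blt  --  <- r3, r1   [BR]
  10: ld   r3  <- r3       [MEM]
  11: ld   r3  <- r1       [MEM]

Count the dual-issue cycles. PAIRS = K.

PAIRS = 3

c0: i0+i1 sub.ALU/or.ALU  pair
c1: i2 and.ALU  RAW r1
c2: i3 or.ALU  WAW r3
c3: i4+i5 ld.MEM/add.ALU  pair
c4: i6 sll.ALU  WAW r2
c5: i7+i8 add.ALU/or.ALU  pair
c6: i9 blt.BR  no-port BR/MEM
c7: i10 ld.MEM  no-port MEM/MEM
c8: i11 ld.MEM  tail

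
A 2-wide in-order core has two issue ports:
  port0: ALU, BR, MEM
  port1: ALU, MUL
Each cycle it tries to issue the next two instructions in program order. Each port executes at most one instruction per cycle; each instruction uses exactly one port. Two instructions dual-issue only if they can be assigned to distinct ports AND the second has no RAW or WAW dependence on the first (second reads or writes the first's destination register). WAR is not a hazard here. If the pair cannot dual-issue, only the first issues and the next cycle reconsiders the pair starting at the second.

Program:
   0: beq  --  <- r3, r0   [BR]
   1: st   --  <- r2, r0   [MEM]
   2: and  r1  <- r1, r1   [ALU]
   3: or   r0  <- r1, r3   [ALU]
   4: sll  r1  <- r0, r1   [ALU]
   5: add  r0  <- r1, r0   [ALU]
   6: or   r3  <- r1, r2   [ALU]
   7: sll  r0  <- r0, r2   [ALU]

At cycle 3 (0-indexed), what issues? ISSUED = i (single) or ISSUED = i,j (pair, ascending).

#0 head=0: beq.BR i0 no-port BR/MEM
#1 head=1: st.MEM and.ALU i1&i2 2-wide
#2 head=3: or.ALU i3 RAW r0
#3 head=4: sll.ALU i4 RAW r1
#4 head=5: add.ALU or.ALU i5&i6 2-wide
#5 head=7: sll.ALU i7 tail

ISSUED = 4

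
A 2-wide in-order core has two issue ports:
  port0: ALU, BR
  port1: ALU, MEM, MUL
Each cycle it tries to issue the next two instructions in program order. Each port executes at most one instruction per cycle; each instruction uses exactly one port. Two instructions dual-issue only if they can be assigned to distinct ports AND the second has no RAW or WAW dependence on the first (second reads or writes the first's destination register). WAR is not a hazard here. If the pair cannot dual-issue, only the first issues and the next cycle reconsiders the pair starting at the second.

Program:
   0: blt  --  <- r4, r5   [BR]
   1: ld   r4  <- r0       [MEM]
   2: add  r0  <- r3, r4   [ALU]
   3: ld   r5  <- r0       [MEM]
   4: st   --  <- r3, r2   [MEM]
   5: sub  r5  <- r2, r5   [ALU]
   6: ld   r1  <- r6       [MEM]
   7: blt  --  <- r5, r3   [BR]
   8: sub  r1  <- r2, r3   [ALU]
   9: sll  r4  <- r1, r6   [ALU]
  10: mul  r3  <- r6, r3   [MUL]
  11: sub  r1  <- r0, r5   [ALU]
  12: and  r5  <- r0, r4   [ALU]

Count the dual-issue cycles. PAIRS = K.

t=0 i0,i1:blt.BR/ld.MEM ; pair
t=1 i2:add.ALU ; RAW r0
t=2 i3:ld.MEM ; no-port MEM/MEM
t=3 i4,i5:st.MEM/sub.ALU ; pair
t=4 i6,i7:ld.MEM/blt.BR ; pair
t=5 i8:sub.ALU ; RAW r1
t=6 i9,i10:sll.ALU/mul.MUL ; pair
t=7 i11,i12:sub.ALU/and.ALU ; pair

PAIRS = 5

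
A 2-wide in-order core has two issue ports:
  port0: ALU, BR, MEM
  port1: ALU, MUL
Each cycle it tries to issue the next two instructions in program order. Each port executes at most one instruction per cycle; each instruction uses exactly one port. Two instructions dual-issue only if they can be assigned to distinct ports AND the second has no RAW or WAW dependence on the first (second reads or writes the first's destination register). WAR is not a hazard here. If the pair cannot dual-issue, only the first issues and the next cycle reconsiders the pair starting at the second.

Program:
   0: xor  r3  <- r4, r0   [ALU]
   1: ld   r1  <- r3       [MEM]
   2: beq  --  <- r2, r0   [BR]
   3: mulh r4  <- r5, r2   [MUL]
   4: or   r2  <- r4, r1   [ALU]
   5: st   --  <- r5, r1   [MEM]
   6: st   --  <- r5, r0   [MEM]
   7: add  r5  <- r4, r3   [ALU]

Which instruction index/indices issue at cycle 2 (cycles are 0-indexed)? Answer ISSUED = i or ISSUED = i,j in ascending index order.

[0] i0  xor.ALU  -- RAW r3
[1] i1  ld.MEM  -- no-port MEM/BR
[2] i2,i3  beq.BR/mulh.MUL  -- 2-wide
[3] i4,i5  or.ALU/st.MEM  -- 2-wide
[4] i6,i7  st.MEM/add.ALU  -- 2-wide

ISSUED = 2,3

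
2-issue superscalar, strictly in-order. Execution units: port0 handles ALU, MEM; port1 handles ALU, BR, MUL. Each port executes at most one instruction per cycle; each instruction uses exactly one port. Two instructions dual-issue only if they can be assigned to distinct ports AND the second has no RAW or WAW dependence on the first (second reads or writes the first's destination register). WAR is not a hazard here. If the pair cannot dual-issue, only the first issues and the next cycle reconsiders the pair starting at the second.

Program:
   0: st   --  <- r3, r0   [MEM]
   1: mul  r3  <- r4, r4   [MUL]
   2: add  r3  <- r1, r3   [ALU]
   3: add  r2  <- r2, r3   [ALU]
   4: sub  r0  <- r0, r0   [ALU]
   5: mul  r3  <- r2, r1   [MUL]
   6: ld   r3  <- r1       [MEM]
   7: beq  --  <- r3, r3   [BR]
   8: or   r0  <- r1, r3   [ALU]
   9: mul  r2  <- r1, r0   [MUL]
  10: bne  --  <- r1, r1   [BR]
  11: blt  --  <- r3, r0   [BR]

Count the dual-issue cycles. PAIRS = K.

0. st/mul @i0+i1  | pair
1. add @i2  | RAW r3
2. add/sub @i3+i4  | pair
3. mul @i5  | WAW r3
4. ld @i6  | RAW r3
5. beq/or @i7+i8  | pair
6. mul @i9  | no-port MUL/BR
7. bne @i10  | no-port BR/BR
8. blt @i11  | tail

PAIRS = 3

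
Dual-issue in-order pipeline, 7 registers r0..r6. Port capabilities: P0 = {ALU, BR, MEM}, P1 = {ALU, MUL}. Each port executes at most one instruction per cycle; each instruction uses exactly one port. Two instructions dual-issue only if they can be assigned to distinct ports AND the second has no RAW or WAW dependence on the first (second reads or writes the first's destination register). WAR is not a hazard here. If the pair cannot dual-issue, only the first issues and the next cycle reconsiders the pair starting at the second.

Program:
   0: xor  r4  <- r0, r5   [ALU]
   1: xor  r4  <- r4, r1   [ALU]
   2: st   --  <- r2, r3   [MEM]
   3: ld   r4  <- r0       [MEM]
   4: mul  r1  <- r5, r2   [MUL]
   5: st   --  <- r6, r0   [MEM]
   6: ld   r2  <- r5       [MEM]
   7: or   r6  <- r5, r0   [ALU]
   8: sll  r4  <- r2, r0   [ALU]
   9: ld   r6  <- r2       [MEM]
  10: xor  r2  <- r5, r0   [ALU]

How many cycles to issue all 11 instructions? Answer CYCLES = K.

CYCLES = 7

#0 head=0: xor i0 RAW+WAW r4
#1 head=1: xor st i1&i2 pair
#2 head=3: ld mul i3&i4 pair
#3 head=5: st i5 no-port MEM/MEM
#4 head=6: ld or i6&i7 pair
#5 head=8: sll ld i8&i9 pair
#6 head=10: xor i10 tail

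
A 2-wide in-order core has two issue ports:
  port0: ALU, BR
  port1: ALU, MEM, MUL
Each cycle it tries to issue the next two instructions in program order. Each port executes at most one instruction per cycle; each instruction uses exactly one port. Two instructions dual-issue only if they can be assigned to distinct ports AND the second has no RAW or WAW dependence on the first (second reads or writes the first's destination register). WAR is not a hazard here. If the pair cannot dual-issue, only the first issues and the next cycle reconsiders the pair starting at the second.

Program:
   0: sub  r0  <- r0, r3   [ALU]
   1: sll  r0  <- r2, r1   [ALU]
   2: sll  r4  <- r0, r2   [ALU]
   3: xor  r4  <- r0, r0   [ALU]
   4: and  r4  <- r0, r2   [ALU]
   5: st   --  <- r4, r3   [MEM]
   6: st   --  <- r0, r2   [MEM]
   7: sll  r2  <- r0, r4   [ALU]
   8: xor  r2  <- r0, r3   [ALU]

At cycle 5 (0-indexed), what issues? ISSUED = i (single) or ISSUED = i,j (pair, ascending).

ISSUED = 5

[0] i0  sub  -- WAW r0
[1] i1  sll  -- RAW r0
[2] i2  sll  -- WAW r4
[3] i3  xor  -- WAW r4
[4] i4  and  -- RAW r4
[5] i5  st  -- no-port MEM/MEM
[6] i6/i7  st+sll  -- 2-wide
[7] i8  xor  -- tail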